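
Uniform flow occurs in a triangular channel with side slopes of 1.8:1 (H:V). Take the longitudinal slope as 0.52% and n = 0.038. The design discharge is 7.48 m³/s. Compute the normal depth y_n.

y_n = 1.65 m

Manning's equation rearranged: A R^(2/3) = nQ / (1·√S) = 0.038 × 7.48 / (√0.0052) = 3.942.
Trying y = 1.83 m: A R^(2/3) = 5.194 — high.
Trying y = 1.44 m: A R^(2/3) = 2.741 — low.
Trying y = 1.65 m: A R^(2/3) = 3.941 — matches.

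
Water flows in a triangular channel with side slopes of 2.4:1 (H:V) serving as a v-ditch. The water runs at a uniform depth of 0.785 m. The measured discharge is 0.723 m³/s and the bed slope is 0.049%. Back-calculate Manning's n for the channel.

For a triangular section with side slope z = 2.4: A = zy² = 2.4×0.785² = 1.479 m²; P = 2y√(1+z²) = 2×0.785×2.6 = 4.082 m.
Hydraulic radius R = A/P = 1.479/4.082 = 0.3623 m.
Rearranging Manning's equation: n = (1/Q) A R^(2/3) S^(1/2) = (1/0.723) × 1.479 × 0.3623^(2/3) × √0.00049 = 0.023.

n = 0.023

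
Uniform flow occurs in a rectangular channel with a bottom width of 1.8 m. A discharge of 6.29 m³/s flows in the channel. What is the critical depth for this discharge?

y_c = 1.08 m

For a rectangular channel, critical depth y_c = (q²/g)^(1/3) where q = Q/b = 6.29/1.8 = 3.494 m²/s.
So y_c = (3.494²/9.81)^(1/3) = 1.08 m.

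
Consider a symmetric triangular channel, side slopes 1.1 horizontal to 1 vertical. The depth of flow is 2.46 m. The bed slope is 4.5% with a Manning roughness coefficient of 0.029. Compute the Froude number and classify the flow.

For a triangular section with side slope z = 1.1: A = zy² = 1.1×2.46² = 6.657 m²; P = 2y√(1+z²) = 2×2.46×1.487 = 7.314 m.
Hydraulic radius R = A/P = 6.657/7.314 = 0.9101 m.
V = (1/n) R^(2/3) √S = (1/0.029) × 0.9101^(2/3) × √0.045 = 6.87 m/s. Hydraulic depth D_h = A/T = 6.657/5.412 = 1.23 m.
Froude number Fr = V/√(g·D_h) = 6.87/√(9.81×1.23) = 1.98, which is greater than 1, so the flow is supercritical.

supercritical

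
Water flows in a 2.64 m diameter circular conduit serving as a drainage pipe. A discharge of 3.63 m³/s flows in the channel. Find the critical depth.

At critical depth, Q² T / (g A³) = 1, i.e. A³/T = Q²/g = 3.63²/9.81 = 1.343.
At y = 0.922 m: A³/T = 1.96 — too large.
At y = 0.836 m: A³/T = 1.343 — ≈ 1.343.

y_c = 0.836 m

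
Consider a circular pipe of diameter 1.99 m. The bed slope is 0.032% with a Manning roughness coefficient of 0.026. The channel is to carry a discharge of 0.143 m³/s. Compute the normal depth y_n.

y_n = 0.438 m

Manning's equation rearranged: A R^(2/3) = nQ / (1·√S) = 0.026 × 0.143 / (√0.00032) = 0.2078.
Trying y = 0.512 m: A R^(2/3) = 0.2831 — over.
Trying y = 0.357 m: A R^(2/3) = 0.1371 — short.
Trying y = 0.438 m: A R^(2/3) = 0.2074 — ≈ 0.2078.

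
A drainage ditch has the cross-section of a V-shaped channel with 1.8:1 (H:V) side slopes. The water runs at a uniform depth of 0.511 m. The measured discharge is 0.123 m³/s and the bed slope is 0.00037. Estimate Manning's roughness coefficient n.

For a triangular section with side slope z = 1.8: A = zy² = 1.8×0.511² = 0.47 m²; P = 2y√(1+z²) = 2×0.511×2.059 = 2.104 m.
Hydraulic radius R = A/P = 0.47/2.104 = 0.2233 m.
Rearranging Manning's equation: n = (1/Q) A R^(2/3) S^(1/2) = (1/0.123) × 0.47 × 0.2233^(2/3) × √0.00037 = 0.0271.

n = 0.0271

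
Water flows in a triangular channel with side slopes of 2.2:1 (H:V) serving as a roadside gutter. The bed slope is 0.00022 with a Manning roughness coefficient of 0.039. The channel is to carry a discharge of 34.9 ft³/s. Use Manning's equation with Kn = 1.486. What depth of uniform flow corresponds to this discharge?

Manning's equation rearranged: A R^(2/3) = nQ / (1.486·√S) = 0.039 × 34.9 / (1.486 × √0.00022) = 61.75.
Trying y = 2.93 ft: A R^(2/3) = 22.88 — low.
Trying y = 4.69 ft: A R^(2/3) = 80.23 — high.
Trying y = 4.25 ft: A R^(2/3) = 61.7 — matches.

y_n = 4.25 ft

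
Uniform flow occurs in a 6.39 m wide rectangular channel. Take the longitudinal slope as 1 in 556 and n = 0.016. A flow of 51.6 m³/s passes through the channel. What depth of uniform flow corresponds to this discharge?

Manning's equation rearranged: A R^(2/3) = nQ / (1·√S) = 0.016 × 51.6 / (√0.001799) = 19.47.
Try y = 3.09 m: A R^(2/3) = 26.68 — high.
Try y = 1.84 m: A R^(2/3) = 13.04 — low.
Try y = 2.45 m: A R^(2/3) = 19.47 — ≈ 19.47.

y_n = 2.45 m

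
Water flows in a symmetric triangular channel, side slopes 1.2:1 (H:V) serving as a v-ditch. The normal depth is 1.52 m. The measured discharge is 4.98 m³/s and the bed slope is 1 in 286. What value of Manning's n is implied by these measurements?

For a triangular section with side slope z = 1.2: A = zy² = 1.2×1.52² = 2.772 m²; P = 2y√(1+z²) = 2×1.52×1.562 = 4.749 m.
Hydraulic radius R = A/P = 2.772/4.749 = 0.5838 m.
Rearranging Manning's equation: n = (1/Q) A R^(2/3) S^(1/2) = (1/4.98) × 2.772 × 0.5838^(2/3) × √0.003497 = 0.023.

n = 0.023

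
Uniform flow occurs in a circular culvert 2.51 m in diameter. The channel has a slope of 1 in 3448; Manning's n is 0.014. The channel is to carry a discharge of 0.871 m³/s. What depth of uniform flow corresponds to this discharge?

y_n = 0.756 m

Manning's equation rearranged: A R^(2/3) = nQ / (1·√S) = 0.014 × 0.871 / (√0.00029) = 0.716.
Trying y = 0.878 m: A R^(2/3) = 0.9526 — over.
Trying y = 0.529 m: A R^(2/3) = 0.3531 — short.
Trying y = 0.756 m: A R^(2/3) = 0.7157 — matches.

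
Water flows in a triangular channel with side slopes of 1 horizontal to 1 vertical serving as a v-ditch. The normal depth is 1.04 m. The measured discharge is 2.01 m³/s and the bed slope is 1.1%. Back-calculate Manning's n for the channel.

For a triangular section with side slope z = 1: A = zy² = 1×1.04² = 1.082 m²; P = 2y√(1+z²) = 2×1.04×1.414 = 2.942 m.
Hydraulic radius R = A/P = 1.082/2.942 = 0.3677 m.
Rearranging Manning's equation: n = (1/Q) A R^(2/3) S^(1/2) = (1/2.01) × 1.082 × 0.3677^(2/3) × √0.011 = 0.029.

n = 0.029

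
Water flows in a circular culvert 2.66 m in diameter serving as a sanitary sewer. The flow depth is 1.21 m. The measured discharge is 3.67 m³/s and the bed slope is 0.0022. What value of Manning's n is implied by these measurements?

For a circular section of diameter D = 2.66 m at depth y = 1.21 m, the central angle is θ = 2 arccos(1 − 2y/D) = 2.961 rad. Then A = (D²/8)(θ − sin θ) = 2.46 m² and P = Dθ/2 = 3.938 m.
Hydraulic radius R = A/P = 2.46/3.938 = 0.6246 m.
Rearranging Manning's equation: n = (1/Q) A R^(2/3) S^(1/2) = (1/3.67) × 2.46 × 0.6246^(2/3) × √0.0022 = 0.023.

n = 0.023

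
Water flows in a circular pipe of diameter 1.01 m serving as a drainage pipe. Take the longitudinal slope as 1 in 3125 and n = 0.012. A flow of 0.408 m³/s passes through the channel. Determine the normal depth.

y_n = 0.719 m

Manning's equation rearranged: A R^(2/3) = nQ / (1·√S) = 0.012 × 0.408 / (√0.00032) = 0.2737.
Trying y = 0.563 m: A R^(2/3) = 0.1916 — too small.
Trying y = 0.719 m: A R^(2/3) = 0.2739 — ≈ 0.2737.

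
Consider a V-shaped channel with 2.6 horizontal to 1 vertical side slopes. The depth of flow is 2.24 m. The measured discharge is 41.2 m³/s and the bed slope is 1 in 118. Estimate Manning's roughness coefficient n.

n = 0.03

For a triangular section with side slope z = 2.6: A = zy² = 2.6×2.24² = 13.05 m²; P = 2y√(1+z²) = 2×2.24×2.786 = 12.48 m.
Hydraulic radius R = A/P = 13.05/12.48 = 1.045 m.
Rearranging Manning's equation: n = (1/Q) A R^(2/3) S^(1/2) = (1/41.2) × 13.05 × 1.045^(2/3) × √0.008475 = 0.03.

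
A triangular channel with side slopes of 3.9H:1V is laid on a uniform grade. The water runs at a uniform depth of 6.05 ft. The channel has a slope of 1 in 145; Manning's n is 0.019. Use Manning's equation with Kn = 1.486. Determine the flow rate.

Q = 1900 ft³/s

For a triangular section with side slope z = 3.9: A = zy² = 3.9×6.05² = 142.7 ft²; P = 2y√(1+z²) = 2×6.05×4.026 = 48.72 ft.
Hydraulic radius R = A/P = 142.7/48.72 = 2.93 ft.
Manning's equation: Q = (1.486/n) A R^(2/3) S^(1/2) = (1.486/0.019) × 142.7 × 2.93^(2/3) × 0.006897^(1/2) = 1900 ft³/s.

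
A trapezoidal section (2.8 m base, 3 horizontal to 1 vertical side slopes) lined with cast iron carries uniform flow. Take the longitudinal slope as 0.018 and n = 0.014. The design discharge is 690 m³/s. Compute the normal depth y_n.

Manning's equation rearranged: A R^(2/3) = nQ / (1·√S) = 0.014 × 690 / (√0.018) = 72.
Try y = 2.99 m: A R^(2/3) = 48.56 — short.
Try y = 3.53 m: A R^(2/3) = 72.03 — ≈ 72.

y_n = 3.53 m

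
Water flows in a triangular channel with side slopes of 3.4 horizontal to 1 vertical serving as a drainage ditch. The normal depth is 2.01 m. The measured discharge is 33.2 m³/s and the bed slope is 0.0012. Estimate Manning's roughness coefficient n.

For a triangular section with side slope z = 3.4: A = zy² = 3.4×2.01² = 13.74 m²; P = 2y√(1+z²) = 2×2.01×3.544 = 14.25 m.
Hydraulic radius R = A/P = 13.74/14.25 = 0.9642 m.
Rearranging Manning's equation: n = (1/Q) A R^(2/3) S^(1/2) = (1/33.2) × 13.74 × 0.9642^(2/3) × √0.0012 = 0.014.

n = 0.014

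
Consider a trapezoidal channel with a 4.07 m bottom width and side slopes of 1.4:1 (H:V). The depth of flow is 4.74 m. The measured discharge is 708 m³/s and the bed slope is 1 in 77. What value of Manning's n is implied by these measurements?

n = 0.015

With bottom width b = 4.07 m and side slope z = 1.4: A = (b + zy)y = (4.07 + 1.4×4.74)×4.74 = 50.75 m²; P = b + 2y√(1+z²) = 4.07 + 2×4.74×1.72 = 20.38 m.
Hydraulic radius R = A/P = 50.75/20.38 = 2.49 m.
Rearranging Manning's equation: n = (1/Q) A R^(2/3) S^(1/2) = (1/708) × 50.75 × 2.49^(2/3) × √0.01299 = 0.015.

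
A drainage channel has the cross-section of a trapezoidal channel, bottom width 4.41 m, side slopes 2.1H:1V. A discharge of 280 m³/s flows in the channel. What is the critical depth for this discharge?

At critical depth, Q² T / (g A³) = 1, i.e. A³/T = Q²/g = 280²/9.81 = 7992.
Try y = 3.55 m: A³/T = 3868 — too small.
Try y = 4.92 m: A³/T = 15220 — too large.
Try y = 4.23 m: A³/T = 8017 — close enough.

y_c = 4.23 m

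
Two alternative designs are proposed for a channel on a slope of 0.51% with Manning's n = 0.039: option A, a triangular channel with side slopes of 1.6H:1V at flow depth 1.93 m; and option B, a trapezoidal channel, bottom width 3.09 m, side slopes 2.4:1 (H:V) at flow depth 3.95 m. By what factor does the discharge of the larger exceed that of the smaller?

15.6

Channel A: For a triangular section with side slope z = 1.6: A = zy² = 1.6×1.93² = 5.96 m²; P = 2y√(1+z²) = 2×1.93×1.887 = 7.283 m. Hydraulic radius R = A/P = 5.96/7.283 = 0.8183 m. Q_A = (1/0.039)·5.96·0.8183^(2/3)·√0.0051 = 9.548 m³/s.
Channel B: With bottom width b = 3.09 m and side slope z = 2.4: A = (b + zy)y = (3.09 + 2.4×3.95)×3.95 = 49.65 m²; P = b + 2y√(1+z²) = 3.09 + 2×3.95×2.6 = 23.63 m. Hydraulic radius R = A/P = 49.65/23.63 = 2.101 m. Q_B = (1/0.039)·49.65·2.101^(2/3)·√0.0051 = 149.2 m³/s.
The larger discharge is 149.2 m³/s and the smaller is 9.548 m³/s; the ratio is 15.6.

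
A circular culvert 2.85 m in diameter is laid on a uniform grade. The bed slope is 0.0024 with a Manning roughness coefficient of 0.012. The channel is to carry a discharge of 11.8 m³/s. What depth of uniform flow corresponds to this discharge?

y_n = 1.54 m

Manning's equation rearranged: A R^(2/3) = nQ / (1·√S) = 0.012 × 11.8 / (√0.0024) = 2.89.
At y = 1.19 m: A R^(2/3) = 1.854 — low.
At y = 1.94 m: A R^(2/3) = 4.105 — high.
At y = 1.54 m: A R^(2/3) = 2.896 — ≈ 2.89.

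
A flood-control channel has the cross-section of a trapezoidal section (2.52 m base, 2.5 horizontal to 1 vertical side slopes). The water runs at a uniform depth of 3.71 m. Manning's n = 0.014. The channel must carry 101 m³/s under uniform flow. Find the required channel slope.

S = 0.00043

With bottom width b = 2.52 m and side slope z = 2.5: A = (b + zy)y = (2.52 + 2.5×3.71)×3.71 = 43.76 m²; P = b + 2y√(1+z²) = 2.52 + 2×3.71×2.693 = 22.5 m.
Hydraulic radius R = A/P = 43.76/22.5 = 1.945 m.
From Manning's equation, S = [nQ / (1 A R^(2/3))]² = [0.014 × 101 / (1 × 43.76 × 1.945^(2/3))]² = 0.00043.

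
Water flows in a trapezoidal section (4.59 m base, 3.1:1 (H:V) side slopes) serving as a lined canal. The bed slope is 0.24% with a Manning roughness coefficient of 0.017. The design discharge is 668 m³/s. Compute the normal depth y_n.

Manning's equation rearranged: A R^(2/3) = nQ / (1·√S) = 0.017 × 668 / (√0.0024) = 231.8.
Trying y = 3.82 m: A R^(2/3) = 103.9 — too small.
Trying y = 5.94 m: A R^(2/3) = 294 — too large.
Trying y = 5.38 m: A R^(2/3) = 232 — close enough.

y_n = 5.38 m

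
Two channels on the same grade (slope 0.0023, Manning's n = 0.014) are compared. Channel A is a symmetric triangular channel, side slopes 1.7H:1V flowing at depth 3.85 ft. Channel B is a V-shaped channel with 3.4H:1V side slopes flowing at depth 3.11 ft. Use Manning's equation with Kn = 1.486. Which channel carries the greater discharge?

Channel A: For a triangular section with side slope z = 1.7: A = zy² = 1.7×3.85² = 25.2 ft²; P = 2y√(1+z²) = 2×3.85×1.972 = 15.19 ft. Hydraulic radius R = A/P = 25.2/15.19 = 1.659 ft. Q_A = (1.486/0.014)·25.2·1.659^(2/3)·√0.0023 = 179.8 ft³/s.
Channel B: For a triangular section with side slope z = 3.4: A = zy² = 3.4×3.11² = 32.89 ft²; P = 2y√(1+z²) = 2×3.11×3.544 = 22.04 ft. Hydraulic radius R = A/P = 32.89/22.04 = 1.492 ft. Q_B = (1.486/0.014)·32.89·1.492^(2/3)·√0.0023 = 218.6 ft³/s.
Q_A = 179.8 ft³/s vs Q_B = 218.6 ft³/s, so channel B carries more.

channel B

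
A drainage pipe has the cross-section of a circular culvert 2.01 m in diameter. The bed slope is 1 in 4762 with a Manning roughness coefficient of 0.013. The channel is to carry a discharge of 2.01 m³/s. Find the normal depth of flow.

y_n = 1.49 m

Manning's equation rearranged: A R^(2/3) = nQ / (1·√S) = 0.013 × 2.01 / (√0.00021) = 1.803.
At y = 1.85 m: A R^(2/3) = 2.153 — too large.
At y = 1.06 m: A R^(2/3) = 1.097 — too small.
At y = 1.49 m: A R^(2/3) = 1.804 — matches.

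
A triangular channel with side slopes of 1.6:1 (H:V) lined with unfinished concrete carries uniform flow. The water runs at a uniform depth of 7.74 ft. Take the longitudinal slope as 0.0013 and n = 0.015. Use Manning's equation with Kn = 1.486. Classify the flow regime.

For a triangular section with side slope z = 1.6: A = zy² = 1.6×7.74² = 95.85 ft²; P = 2y√(1+z²) = 2×7.74×1.887 = 29.21 ft.
Hydraulic radius R = A/P = 95.85/29.21 = 3.282 ft.
V = (1.486/n) R^(2/3) √S = (1.486/0.015) × 3.282^(2/3) × √0.0013 = 7.888 ft/s. Hydraulic depth D_h = A/T = 95.85/24.77 = 3.87 ft.
Froude number Fr = V/√(g·D_h) = 7.888/√(32.2×3.87) = 0.707, which is less than 1, so the flow is subcritical.

subcritical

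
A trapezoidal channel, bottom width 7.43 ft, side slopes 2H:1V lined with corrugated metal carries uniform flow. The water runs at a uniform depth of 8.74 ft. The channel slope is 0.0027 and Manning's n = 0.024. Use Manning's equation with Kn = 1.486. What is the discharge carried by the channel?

With bottom width b = 7.43 ft and side slope z = 2: A = (b + zy)y = (7.43 + 2×8.74)×8.74 = 217.7 ft²; P = b + 2y√(1+z²) = 7.43 + 2×8.74×2.236 = 46.52 ft.
Hydraulic radius R = A/P = 217.7/46.52 = 4.68 ft.
Manning's equation: Q = (1.486/n) A R^(2/3) S^(1/2) = (1.486/0.024) × 217.7 × 4.68^(2/3) × 0.0027^(1/2) = 1960 ft³/s.

Q = 1960 ft³/s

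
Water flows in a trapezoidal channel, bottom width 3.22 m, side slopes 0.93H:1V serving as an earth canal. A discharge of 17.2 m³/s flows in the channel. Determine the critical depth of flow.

y_c = 1.26 m

At critical depth, Q² T / (g A³) = 1, i.e. A³/T = Q²/g = 17.2²/9.81 = 30.16.
Try y = 1.52 m: A³/T = 57.77 — high.
Try y = 0.974 m: A³/T = 12.9 — low.
Try y = 1.26 m: A³/T = 30.46 — close enough.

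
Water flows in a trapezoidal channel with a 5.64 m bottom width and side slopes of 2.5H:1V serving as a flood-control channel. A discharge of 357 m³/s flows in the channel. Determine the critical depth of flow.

y_c = 4.31 m

At critical depth, Q² T / (g A³) = 1, i.e. A³/T = Q²/g = 357²/9.81 = 12990.
At y = 3.21 m: A³/T = 3891 — too small.
At y = 4.31 m: A³/T = 13020 — ≈ 12990.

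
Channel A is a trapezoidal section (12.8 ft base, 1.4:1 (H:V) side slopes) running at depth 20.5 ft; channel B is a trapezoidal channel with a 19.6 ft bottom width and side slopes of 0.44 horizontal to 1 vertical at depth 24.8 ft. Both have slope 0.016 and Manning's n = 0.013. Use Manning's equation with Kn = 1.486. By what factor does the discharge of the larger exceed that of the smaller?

Channel A: With bottom width b = 12.8 ft and side slope z = 1.4: A = (b + zy)y = (12.8 + 1.4×20.5)×20.5 = 850.8 ft²; P = b + 2y√(1+z²) = 12.8 + 2×20.5×1.72 = 83.34 ft. Hydraulic radius R = A/P = 850.8/83.34 = 10.21 ft. Q_A = (1.486/0.013)·850.8·10.21^(2/3)·√0.016 = 57890 ft³/s.
Channel B: With bottom width b = 19.6 ft and side slope z = 0.44: A = (b + zy)y = (19.6 + 0.44×24.8)×24.8 = 756.7 ft²; P = b + 2y√(1+z²) = 19.6 + 2×24.8×1.093 = 73.79 ft. Hydraulic radius R = A/P = 756.7/73.79 = 10.25 ft. Q_B = (1.486/0.013)·756.7·10.25^(2/3)·√0.016 = 51640 ft³/s.
The larger discharge is 57890 ft³/s and the smaller is 51640 ft³/s; the ratio is 1.12.

1.12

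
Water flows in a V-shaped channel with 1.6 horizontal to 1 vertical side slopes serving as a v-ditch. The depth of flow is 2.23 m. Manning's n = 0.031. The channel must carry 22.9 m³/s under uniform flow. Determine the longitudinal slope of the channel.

S = 0.00858

For a triangular section with side slope z = 1.6: A = zy² = 1.6×2.23² = 7.957 m²; P = 2y√(1+z²) = 2×2.23×1.887 = 8.415 m.
Hydraulic radius R = A/P = 7.957/8.415 = 0.9455 m.
From Manning's equation, S = [nQ / (1 A R^(2/3))]² = [0.031 × 22.9 / (1 × 7.957 × 0.9455^(2/3))]² = 0.00858.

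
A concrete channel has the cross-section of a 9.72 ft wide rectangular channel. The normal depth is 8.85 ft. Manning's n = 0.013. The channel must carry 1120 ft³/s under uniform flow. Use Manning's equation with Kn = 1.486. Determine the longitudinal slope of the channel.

S = 0.00282

Flow area A = b·y = 9.72 × 8.85 = 86.02 ft². Wetted perimeter P = b + 2y = 9.72 + 2×8.85 = 27.42 ft.
Hydraulic radius R = A/P = 86.02/27.42 = 3.137 ft.
From Manning's equation, S = [nQ / (1.486 A R^(2/3))]² = [0.013 × 1120 / (1.486 × 86.02 × 3.137^(2/3))]² = 0.00282.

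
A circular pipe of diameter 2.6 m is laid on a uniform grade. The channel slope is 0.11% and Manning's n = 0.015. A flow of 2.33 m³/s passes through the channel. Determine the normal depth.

y_n = 0.913 m

Manning's equation rearranged: A R^(2/3) = nQ / (1·√S) = 0.015 × 2.33 / (√0.0011) = 1.054.
At y = 1.12 m: A R^(2/3) = 1.535 — over.
At y = 0.913 m: A R^(2/3) = 1.054 — matches.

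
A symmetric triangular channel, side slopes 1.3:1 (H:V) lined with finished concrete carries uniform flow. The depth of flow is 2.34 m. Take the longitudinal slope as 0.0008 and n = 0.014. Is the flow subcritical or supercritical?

For a triangular section with side slope z = 1.3: A = zy² = 1.3×2.34² = 7.118 m²; P = 2y√(1+z²) = 2×2.34×1.64 = 7.676 m.
Hydraulic radius R = A/P = 7.118/7.676 = 0.9274 m.
V = (1/n) R^(2/3) √S = (1/0.014) × 0.9274^(2/3) × √0.0008 = 1.921 m/s. Hydraulic depth D_h = A/T = 7.118/6.084 = 1.17 m.
Froude number Fr = V/√(g·D_h) = 1.921/√(9.81×1.17) = 0.567, which is less than 1, so the flow is subcritical.

subcritical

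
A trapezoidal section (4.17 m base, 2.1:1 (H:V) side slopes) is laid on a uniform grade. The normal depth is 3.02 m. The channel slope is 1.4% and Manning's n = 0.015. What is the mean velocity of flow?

V = 11.4 m/s

With bottom width b = 4.17 m and side slope z = 2.1: A = (b + zy)y = (4.17 + 2.1×3.02)×3.02 = 31.75 m²; P = b + 2y√(1+z²) = 4.17 + 2×3.02×2.326 = 18.22 m.
Hydraulic radius R = A/P = 31.75/18.22 = 1.743 m.
From Manning's equation, V = (1/n) R^(2/3) S^(1/2) = (1/0.015) × 1.743^(2/3) × 0.014^(1/2) = 11.4 m/s.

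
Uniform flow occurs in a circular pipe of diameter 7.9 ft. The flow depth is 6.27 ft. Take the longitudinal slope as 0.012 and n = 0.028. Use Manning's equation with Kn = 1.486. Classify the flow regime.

subcritical

For a circular section of diameter D = 7.9 ft at depth y = 6.27 ft, the central angle is θ = 2 arccos(1 − 2y/D) = 4.397 rad. Then A = (D²/8)(θ − sin θ) = 41.72 ft² and P = Dθ/2 = 17.37 ft.
Hydraulic radius R = A/P = 41.72/17.37 = 2.402 ft.
V = (1.486/n) R^(2/3) √S = (1.486/0.028) × 2.402^(2/3) × √0.012 = 10.43 ft/s. Hydraulic depth D_h = A/T = 41.72/6.394 = 6.525 ft.
Froude number Fr = V/√(g·D_h) = 10.43/√(32.2×6.525) = 0.719, which is less than 1, so the flow is subcritical.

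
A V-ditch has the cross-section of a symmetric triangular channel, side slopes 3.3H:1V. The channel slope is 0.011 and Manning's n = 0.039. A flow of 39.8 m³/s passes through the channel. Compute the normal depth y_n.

Manning's equation rearranged: A R^(2/3) = nQ / (1·√S) = 0.039 × 39.8 / (√0.011) = 14.8.
Try y = 1.84 m: A R^(2/3) = 10.26 — short.
Try y = 2.65 m: A R^(2/3) = 27.15 — over.
Try y = 2.11 m: A R^(2/3) = 14.79 — close enough.

y_n = 2.11 m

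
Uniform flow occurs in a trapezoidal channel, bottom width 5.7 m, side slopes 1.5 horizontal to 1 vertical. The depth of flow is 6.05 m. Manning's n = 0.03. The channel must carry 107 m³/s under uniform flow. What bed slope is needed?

S = 0.000268

With bottom width b = 5.7 m and side slope z = 1.5: A = (b + zy)y = (5.7 + 1.5×6.05)×6.05 = 89.39 m²; P = b + 2y√(1+z²) = 5.7 + 2×6.05×1.803 = 27.51 m.
Hydraulic radius R = A/P = 89.39/27.51 = 3.249 m.
From Manning's equation, S = [nQ / (1 A R^(2/3))]² = [0.03 × 107 / (1 × 89.39 × 3.249^(2/3))]² = 0.000268.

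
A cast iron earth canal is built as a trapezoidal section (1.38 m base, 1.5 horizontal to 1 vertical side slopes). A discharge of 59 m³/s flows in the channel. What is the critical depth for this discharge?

At critical depth, Q² T / (g A³) = 1, i.e. A³/T = Q²/g = 59²/9.81 = 354.8.
Try y = 1.98 m: A³/T = 87.29 — short.
Try y = 3.35 m: A³/T = 864.3 — over.
Try y = 2.74 m: A³/T = 354.6 — close enough.

y_c = 2.74 m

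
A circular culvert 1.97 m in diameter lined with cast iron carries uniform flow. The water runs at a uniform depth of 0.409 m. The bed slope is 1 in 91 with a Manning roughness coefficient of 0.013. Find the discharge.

Q = 1.45 m³/s

For a circular section of diameter D = 1.97 m at depth y = 0.409 m, the central angle is θ = 2 arccos(1 − 2y/D) = 1.892 rad. Then A = (D²/8)(θ − sin θ) = 0.4578 m² and P = Dθ/2 = 1.864 m.
Hydraulic radius R = A/P = 0.4578/1.864 = 0.2456 m.
Manning's equation: Q = (1/n) A R^(2/3) S^(1/2) = (1/0.013) × 0.4578 × 0.2456^(2/3) × 0.01099^(1/2) = 1.45 m³/s.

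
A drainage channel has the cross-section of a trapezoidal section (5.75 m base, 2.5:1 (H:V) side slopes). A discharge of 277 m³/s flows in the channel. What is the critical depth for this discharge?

y_c = 3.8 m

At critical depth, Q² T / (g A³) = 1, i.e. A³/T = Q²/g = 277²/9.81 = 7822.
Trying y = 2.85 m: A³/T = 2470 — short.
Trying y = 4.3 m: A³/T = 13110 — over.
Trying y = 3.8 m: A³/T = 7863 — close enough.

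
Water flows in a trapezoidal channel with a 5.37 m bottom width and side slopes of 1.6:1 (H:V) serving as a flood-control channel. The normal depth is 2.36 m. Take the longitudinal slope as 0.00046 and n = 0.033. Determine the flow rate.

Q = 18.5 m³/s

With bottom width b = 5.37 m and side slope z = 1.6: A = (b + zy)y = (5.37 + 1.6×2.36)×2.36 = 21.58 m²; P = b + 2y√(1+z²) = 5.37 + 2×2.36×1.887 = 14.28 m.
Hydraulic radius R = A/P = 21.58/14.28 = 1.512 m.
Manning's equation: Q = (1/n) A R^(2/3) S^(1/2) = (1/0.033) × 21.58 × 1.512^(2/3) × 0.00046^(1/2) = 18.5 m³/s.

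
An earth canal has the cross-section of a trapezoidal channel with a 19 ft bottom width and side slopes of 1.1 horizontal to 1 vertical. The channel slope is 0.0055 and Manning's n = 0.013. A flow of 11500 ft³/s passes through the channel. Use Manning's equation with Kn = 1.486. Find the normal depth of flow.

Manning's equation rearranged: A R^(2/3) = nQ / (1.486·√S) = 0.013 × 11500 / (1.486 × √0.0055) = 1357.
At y = 8.36 ft: A R^(2/3) = 723.3 — short.
At y = 11.7 ft: A R^(2/3) = 1356 — close enough.

y_n = 11.7 ft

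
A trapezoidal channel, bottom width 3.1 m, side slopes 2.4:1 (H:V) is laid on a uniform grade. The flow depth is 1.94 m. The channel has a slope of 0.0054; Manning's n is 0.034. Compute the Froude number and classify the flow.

With bottom width b = 3.1 m and side slope z = 2.4: A = (b + zy)y = (3.1 + 2.4×1.94)×1.94 = 15.05 m²; P = b + 2y√(1+z²) = 3.1 + 2×1.94×2.6 = 13.19 m.
Hydraulic radius R = A/P = 15.05/13.19 = 1.141 m.
V = (1/n) R^(2/3) √S = (1/0.034) × 1.141^(2/3) × √0.0054 = 2.36 m/s. Hydraulic depth D_h = A/T = 15.05/12.41 = 1.212 m.
Froude number Fr = V/√(g·D_h) = 2.36/√(9.81×1.212) = 0.684, which is less than 1, so the flow is subcritical.

subcritical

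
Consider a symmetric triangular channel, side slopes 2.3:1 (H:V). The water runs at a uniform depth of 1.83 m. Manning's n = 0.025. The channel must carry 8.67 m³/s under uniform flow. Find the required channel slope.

For a triangular section with side slope z = 2.3: A = zy² = 2.3×1.83² = 7.702 m²; P = 2y√(1+z²) = 2×1.83×2.508 = 9.179 m.
Hydraulic radius R = A/P = 7.702/9.179 = 0.8391 m.
From Manning's equation, S = [nQ / (1 A R^(2/3))]² = [0.025 × 8.67 / (1 × 7.702 × 0.8391^(2/3))]² = 0.001.

S = 0.001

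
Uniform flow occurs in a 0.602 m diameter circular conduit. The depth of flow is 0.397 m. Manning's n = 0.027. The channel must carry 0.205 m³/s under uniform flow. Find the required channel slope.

For a circular section of diameter D = 0.602 m at depth y = 0.397 m, the central angle is θ = 2 arccos(1 − 2y/D) = 3.791 rad. Then A = (D²/8)(θ − sin θ) = 0.1991 m² and P = Dθ/2 = 1.141 m.
Hydraulic radius R = A/P = 0.1991/1.141 = 0.1745 m.
From Manning's equation, S = [nQ / (1 A R^(2/3))]² = [0.027 × 0.205 / (1 × 0.1991 × 0.1745^(2/3))]² = 0.00792.

S = 0.00792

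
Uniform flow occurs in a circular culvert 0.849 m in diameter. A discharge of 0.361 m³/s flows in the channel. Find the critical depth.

y_c = 0.354 m

At critical depth, Q² T / (g A³) = 1, i.e. A³/T = Q²/g = 0.361²/9.81 = 0.01328.
Try y = 0.249 m: A³/T = 0.003431 — too small.
Try y = 0.436 m: A³/T = 0.02958 — too large.
Try y = 0.354 m: A³/T = 0.01333 — matches.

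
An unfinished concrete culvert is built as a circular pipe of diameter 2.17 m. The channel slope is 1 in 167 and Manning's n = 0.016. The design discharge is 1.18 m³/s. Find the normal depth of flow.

Manning's equation rearranged: A R^(2/3) = nQ / (1·√S) = 0.016 × 1.18 / (√0.005988) = 0.244.
Try y = 0.387 m: A R^(2/3) = 0.1706 — too small.
Try y = 0.462 m: A R^(2/3) = 0.2444 — ≈ 0.244.

y_n = 0.462 m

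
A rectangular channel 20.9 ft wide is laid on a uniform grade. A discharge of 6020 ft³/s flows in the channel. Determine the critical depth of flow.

y_c = 13.7 ft

For a rectangular channel, critical depth y_c = (q²/g)^(1/3) where q = Q/b = 6020/20.9 = 288 ft²/s.
So y_c = (288²/32.2)^(1/3) = 13.7 ft.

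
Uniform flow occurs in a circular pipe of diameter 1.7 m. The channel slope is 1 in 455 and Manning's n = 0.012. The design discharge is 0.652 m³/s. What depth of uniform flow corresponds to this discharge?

y_n = 0.414 m

Manning's equation rearranged: A R^(2/3) = nQ / (1·√S) = 0.012 × 0.652 / (√0.002198) = 0.1669.
At y = 0.33 m: A R^(2/3) = 0.1058 — short.
At y = 0.486 m: A R^(2/3) = 0.2288 — over.
At y = 0.414 m: A R^(2/3) = 0.1668 — close enough.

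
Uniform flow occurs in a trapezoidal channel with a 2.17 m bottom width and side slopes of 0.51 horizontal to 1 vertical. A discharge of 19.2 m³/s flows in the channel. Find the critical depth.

y_c = 1.73 m

At critical depth, Q² T / (g A³) = 1, i.e. A³/T = Q²/g = 19.2²/9.81 = 37.58.
At y = 1.35 m: A³/T = 16.2 — too small.
At y = 1.73 m: A³/T = 37.42 — close enough.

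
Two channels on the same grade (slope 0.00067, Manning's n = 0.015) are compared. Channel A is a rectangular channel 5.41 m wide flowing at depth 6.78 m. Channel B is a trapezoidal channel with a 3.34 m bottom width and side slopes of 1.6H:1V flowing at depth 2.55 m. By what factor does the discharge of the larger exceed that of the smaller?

Channel A: Flow area A = b·y = 5.41 × 6.78 = 36.68 m². Wetted perimeter P = b + 2y = 5.41 + 2×6.78 = 18.97 m. Hydraulic radius R = A/P = 36.68/18.97 = 1.934 m. Q_A = (1/0.015)·36.68·1.934^(2/3)·√0.00067 = 98.24 m³/s.
Channel B: With bottom width b = 3.34 m and side slope z = 1.6: A = (b + zy)y = (3.34 + 1.6×2.55)×2.55 = 18.92 m²; P = b + 2y√(1+z²) = 3.34 + 2×2.55×1.887 = 12.96 m. Hydraulic radius R = A/P = 18.92/12.96 = 1.46 m. Q_B = (1/0.015)·18.92·1.46^(2/3)·√0.00067 = 42.01 m³/s.
The larger discharge is 98.24 m³/s and the smaller is 42.01 m³/s; the ratio is 2.34.

2.34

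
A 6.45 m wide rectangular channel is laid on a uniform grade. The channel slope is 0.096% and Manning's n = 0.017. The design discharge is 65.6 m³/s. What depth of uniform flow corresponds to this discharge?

y_n = 3.84 m

Manning's equation rearranged: A R^(2/3) = nQ / (1·√S) = 0.017 × 65.6 / (√0.00096) = 35.99.
Try y = 3.37 m: A R^(2/3) = 30.33 — too small.
Try y = 3.84 m: A R^(2/3) = 36.01 — matches.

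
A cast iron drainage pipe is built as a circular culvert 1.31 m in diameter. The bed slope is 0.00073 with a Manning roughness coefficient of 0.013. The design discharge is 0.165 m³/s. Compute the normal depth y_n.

y_n = 0.311 m

Manning's equation rearranged: A R^(2/3) = nQ / (1·√S) = 0.013 × 0.165 / (√0.00073) = 0.07939.
Trying y = 0.366 m: A R^(2/3) = 0.1092 — too large.
Trying y = 0.243 m: A R^(2/3) = 0.04813 — too small.
Trying y = 0.311 m: A R^(2/3) = 0.07915 — ≈ 0.07939.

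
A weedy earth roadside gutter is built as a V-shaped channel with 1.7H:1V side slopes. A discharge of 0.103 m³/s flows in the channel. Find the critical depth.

At critical depth, Q² T / (g A³) = 1, i.e. A³/T = Q²/g = 0.103²/9.81 = 0.001081.
Try y = 0.169 m: A³/T = 0.0001992 — short.
Try y = 0.28 m: A³/T = 0.002487 — over.
Try y = 0.237 m: A³/T = 0.00108 — ≈ 0.001081.

y_c = 0.237 m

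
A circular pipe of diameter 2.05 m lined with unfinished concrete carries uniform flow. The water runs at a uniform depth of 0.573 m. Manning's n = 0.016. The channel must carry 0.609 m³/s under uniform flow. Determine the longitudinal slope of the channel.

For a circular section of diameter D = 2.05 m at depth y = 0.573 m, the central angle is θ = 2 arccos(1 − 2y/D) = 2.228 rad. Then A = (D²/8)(θ − sin θ) = 0.7547 m² and P = Dθ/2 = 2.284 m.
Hydraulic radius R = A/P = 0.7547/2.284 = 0.3304 m.
From Manning's equation, S = [nQ / (1 A R^(2/3))]² = [0.016 × 0.609 / (1 × 0.7547 × 0.3304^(2/3))]² = 0.00073.

S = 0.00073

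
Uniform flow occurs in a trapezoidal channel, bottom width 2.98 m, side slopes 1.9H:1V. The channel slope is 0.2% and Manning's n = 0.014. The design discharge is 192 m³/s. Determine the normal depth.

Manning's equation rearranged: A R^(2/3) = nQ / (1·√S) = 0.014 × 192 / (√0.002) = 60.11.
At y = 4.22 m: A R^(2/3) = 78.49 — high.
At y = 3.76 m: A R^(2/3) = 60.23 — matches.

y_n = 3.76 m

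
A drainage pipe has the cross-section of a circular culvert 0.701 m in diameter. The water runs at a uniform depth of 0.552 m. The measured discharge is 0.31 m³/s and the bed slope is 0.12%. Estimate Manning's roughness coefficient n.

n = 0.013

For a circular section of diameter D = 0.701 m at depth y = 0.552 m, the central angle is θ = 2 arccos(1 − 2y/D) = 4.367 rad. Then A = (D²/8)(θ − sin θ) = 0.326 m² and P = Dθ/2 = 1.53 m.
Hydraulic radius R = A/P = 0.326/1.53 = 0.213 m.
Rearranging Manning's equation: n = (1/Q) A R^(2/3) S^(1/2) = (1/0.31) × 0.326 × 0.213^(2/3) × √0.0012 = 0.013.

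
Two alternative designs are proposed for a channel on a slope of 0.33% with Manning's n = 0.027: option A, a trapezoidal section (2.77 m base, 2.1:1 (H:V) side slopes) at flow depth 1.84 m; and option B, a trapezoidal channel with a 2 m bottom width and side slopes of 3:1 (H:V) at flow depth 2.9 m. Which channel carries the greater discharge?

channel B

Channel A: With bottom width b = 2.77 m and side slope z = 2.1: A = (b + zy)y = (2.77 + 2.1×1.84)×1.84 = 12.21 m²; P = b + 2y√(1+z²) = 2.77 + 2×1.84×2.326 = 11.33 m. Hydraulic radius R = A/P = 12.21/11.33 = 1.077 m. Q_A = (1/0.027)·12.21·1.077^(2/3)·√0.0033 = 27.29 m³/s.
Channel B: With bottom width b = 2 m and side slope z = 3: A = (b + zy)y = (2 + 3×2.9)×2.9 = 31.03 m²; P = b + 2y√(1+z²) = 2 + 2×2.9×3.162 = 20.34 m. Hydraulic radius R = A/P = 31.03/20.34 = 1.525 m. Q_B = (1/0.027)·31.03·1.525^(2/3)·√0.0033 = 87.49 m³/s.
Q_A = 27.29 m³/s vs Q_B = 87.49 m³/s, so channel B carries more.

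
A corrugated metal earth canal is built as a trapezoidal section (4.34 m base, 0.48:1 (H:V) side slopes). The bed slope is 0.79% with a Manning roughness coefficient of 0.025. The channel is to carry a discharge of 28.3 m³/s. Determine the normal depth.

Manning's equation rearranged: A R^(2/3) = nQ / (1·√S) = 0.025 × 28.3 / (√0.0079) = 7.96.
Try y = 1.29 m: A R^(2/3) = 5.912 — short.
Try y = 1.55 m: A R^(2/3) = 7.949 — matches.

y_n = 1.55 m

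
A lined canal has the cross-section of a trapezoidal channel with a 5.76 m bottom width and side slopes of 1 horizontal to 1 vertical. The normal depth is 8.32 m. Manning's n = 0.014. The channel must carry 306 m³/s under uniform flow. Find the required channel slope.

With bottom width b = 5.76 m and side slope z = 1: A = (b + zy)y = (5.76 + 1×8.32)×8.32 = 117.1 m²; P = b + 2y√(1+z²) = 5.76 + 2×8.32×1.414 = 29.29 m.
Hydraulic radius R = A/P = 117.1/29.29 = 3.999 m.
From Manning's equation, S = [nQ / (1 A R^(2/3))]² = [0.014 × 306 / (1 × 117.1 × 3.999^(2/3))]² = 0.000211.

S = 0.000211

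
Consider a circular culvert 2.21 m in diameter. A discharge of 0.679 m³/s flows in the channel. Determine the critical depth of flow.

y_c = 0.372 m

At critical depth, Q² T / (g A³) = 1, i.e. A³/T = Q²/g = 0.679²/9.81 = 0.047.
Try y = 0.414 m: A³/T = 0.07129 — high.
Try y = 0.322 m: A³/T = 0.02654 — low.
Try y = 0.372 m: A³/T = 0.04684 — close enough.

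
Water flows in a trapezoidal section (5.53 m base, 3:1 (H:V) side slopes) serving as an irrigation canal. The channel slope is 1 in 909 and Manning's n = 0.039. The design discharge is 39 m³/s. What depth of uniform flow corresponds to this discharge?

y_n = 2.57 m

Manning's equation rearranged: A R^(2/3) = nQ / (1·√S) = 0.039 × 39 / (√0.0011) = 45.86.
At y = 1.8 m: A R^(2/3) = 21.76 — short.
At y = 2.86 m: A R^(2/3) = 57.68 — over.
At y = 2.57 m: A R^(2/3) = 45.81 — matches.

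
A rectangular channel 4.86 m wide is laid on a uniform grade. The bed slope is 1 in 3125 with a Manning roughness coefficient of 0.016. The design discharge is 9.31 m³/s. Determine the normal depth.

Manning's equation rearranged: A R^(2/3) = nQ / (1·√S) = 0.016 × 9.31 / (√0.00032) = 8.327.
Try y = 1.87 m: A R^(2/3) = 9.429 — over.
Try y = 1.32 m: A R^(2/3) = 5.781 — short.
Try y = 1.71 m: A R^(2/3) = 8.331 — matches.

y_n = 1.71 m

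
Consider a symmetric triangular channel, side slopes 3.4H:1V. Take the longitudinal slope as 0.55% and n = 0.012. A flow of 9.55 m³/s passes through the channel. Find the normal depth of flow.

Manning's equation rearranged: A R^(2/3) = nQ / (1·√S) = 0.012 × 9.55 / (√0.0055) = 1.545.
Trying y = 1.11 m: A R^(2/3) = 2.752 — over.
Trying y = 0.752 m: A R^(2/3) = 0.9743 — short.
Trying y = 0.894 m: A R^(2/3) = 1.545 — ≈ 1.545.

y_n = 0.894 m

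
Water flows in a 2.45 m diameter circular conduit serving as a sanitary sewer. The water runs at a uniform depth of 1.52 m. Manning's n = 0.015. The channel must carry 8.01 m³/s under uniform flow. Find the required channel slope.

For a circular section of diameter D = 2.45 m at depth y = 1.52 m, the central angle is θ = 2 arccos(1 − 2y/D) = 3.628 rad. Then A = (D²/8)(θ − sin θ) = 3.073 m² and P = Dθ/2 = 4.444 m.
Hydraulic radius R = A/P = 3.073/4.444 = 0.6914 m.
From Manning's equation, S = [nQ / (1 A R^(2/3))]² = [0.015 × 8.01 / (1 × 3.073 × 0.6914^(2/3))]² = 0.0025.

S = 0.0025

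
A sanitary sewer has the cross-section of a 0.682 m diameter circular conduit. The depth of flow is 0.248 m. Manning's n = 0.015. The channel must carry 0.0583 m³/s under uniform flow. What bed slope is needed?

For a circular section of diameter D = 0.682 m at depth y = 0.248 m, the central angle is θ = 2 arccos(1 − 2y/D) = 2.589 rad. Then A = (D²/8)(θ − sin θ) = 0.12 m² and P = Dθ/2 = 0.8829 m.
Hydraulic radius R = A/P = 0.12/0.8829 = 0.1359 m.
From Manning's equation, S = [nQ / (1 A R^(2/3))]² = [0.015 × 0.0583 / (1 × 0.12 × 0.1359^(2/3))]² = 0.000759.

S = 0.000759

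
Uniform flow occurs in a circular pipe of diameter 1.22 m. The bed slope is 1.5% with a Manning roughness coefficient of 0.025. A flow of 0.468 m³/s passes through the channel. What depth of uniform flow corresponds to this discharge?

y_n = 0.351 m

Manning's equation rearranged: A R^(2/3) = nQ / (1·√S) = 0.025 × 0.468 / (√0.015) = 0.09553.
At y = 0.296 m: A R^(2/3) = 0.06837 — low.
At y = 0.351 m: A R^(2/3) = 0.09563 — matches.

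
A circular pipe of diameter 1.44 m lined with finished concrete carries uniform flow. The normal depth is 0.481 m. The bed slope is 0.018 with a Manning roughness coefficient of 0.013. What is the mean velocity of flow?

V = 4.3 m/s

For a circular section of diameter D = 1.44 m at depth y = 0.481 m, the central angle is θ = 2 arccos(1 − 2y/D) = 2.465 rad. Then A = (D²/8)(θ − sin θ) = 0.4766 m² and P = Dθ/2 = 1.775 m.
Hydraulic radius R = A/P = 0.4766/1.775 = 0.2685 m.
From Manning's equation, V = (1/n) R^(2/3) S^(1/2) = (1/0.013) × 0.2685^(2/3) × 0.018^(1/2) = 4.3 m/s.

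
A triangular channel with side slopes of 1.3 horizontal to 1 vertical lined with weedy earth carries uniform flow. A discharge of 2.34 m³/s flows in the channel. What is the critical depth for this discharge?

At critical depth, Q² T / (g A³) = 1, i.e. A³/T = Q²/g = 2.34²/9.81 = 0.5582.
Trying y = 1.17 m: A³/T = 1.853 — high.
Trying y = 0.78 m: A³/T = 0.244 — low.
Trying y = 0.92 m: A³/T = 0.5569 — matches.

y_c = 0.92 m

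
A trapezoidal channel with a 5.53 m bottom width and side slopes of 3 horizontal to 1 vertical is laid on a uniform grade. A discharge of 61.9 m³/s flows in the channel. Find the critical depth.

At critical depth, Q² T / (g A³) = 1, i.e. A³/T = Q²/g = 61.9²/9.81 = 390.6.
At y = 2.09 m: A³/T = 830.1 — over.
At y = 1.72 m: A³/T = 392.2 — ≈ 390.6.

y_c = 1.72 m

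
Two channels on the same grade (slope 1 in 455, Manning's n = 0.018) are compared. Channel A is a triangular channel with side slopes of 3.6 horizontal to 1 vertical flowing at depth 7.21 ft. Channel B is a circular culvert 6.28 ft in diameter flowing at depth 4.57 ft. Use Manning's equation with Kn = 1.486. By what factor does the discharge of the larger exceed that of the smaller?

Channel A: For a triangular section with side slope z = 3.6: A = zy² = 3.6×7.21² = 187.1 ft²; P = 2y√(1+z²) = 2×7.21×3.736 = 53.88 ft. Hydraulic radius R = A/P = 187.1/53.88 = 3.473 ft. Q_A = (1.486/0.018)·187.1·3.473^(2/3)·√0.002198 = 1661 ft³/s.
Channel B: For a circular section of diameter D = 6.28 ft at depth y = 4.57 ft, the central angle is θ = 2 arccos(1 − 2y/D) = 4.087 rad. Then A = (D²/8)(θ − sin θ) = 24.15 ft² and P = Dθ/2 = 12.83 ft. Hydraulic radius R = A/P = 24.15/12.83 = 1.881 ft. Q_B = (1.486/0.018)·24.15·1.881^(2/3)·√0.002198 = 142.4 ft³/s.
The larger discharge is 1661 ft³/s and the smaller is 142.4 ft³/s; the ratio is 11.7.

11.7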